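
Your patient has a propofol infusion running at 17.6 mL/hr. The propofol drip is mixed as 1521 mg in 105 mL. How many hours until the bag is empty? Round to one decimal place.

6.0 hours

Duration = 105 mL ÷ 17.6 mL/hr = 5.965909 hr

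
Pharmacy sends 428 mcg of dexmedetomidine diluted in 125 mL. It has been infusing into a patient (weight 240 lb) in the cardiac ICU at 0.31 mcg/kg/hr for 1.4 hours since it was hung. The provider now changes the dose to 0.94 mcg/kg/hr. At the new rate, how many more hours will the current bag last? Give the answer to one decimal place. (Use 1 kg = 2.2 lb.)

3.7 hours

Initial rate:
Weight = 240 lb ÷ 2.2 lb/kg = 109.0909 kg
Dose = 0.31 mcg/kg/hr × 109.0909 kg = 33.81818 mcg/hr
Concentration = 428 mcg ÷ 125 mL = 3.424 mcg/mL
Rate = 33.81818 mcg/hr ÷ 3.424 mcg/mL = 9.876805 mL/hr
Volume infused so far = 9.876805 mL/hr × 1.4 hr = 13.82753 mL
Volume remaining = 125 − 13.82753 = 111.1725 mL
New rate:
Dose = 0.94 mcg/kg/hr × 109.0909 kg = 102.5455 mcg/hr
Rate = 102.5455 mcg/hr ÷ 3.424 mcg/mL = 29.94902 mL/hr
Time remaining = 111.1725 mL ÷ 29.94902 mL/hr = 3.712057 hr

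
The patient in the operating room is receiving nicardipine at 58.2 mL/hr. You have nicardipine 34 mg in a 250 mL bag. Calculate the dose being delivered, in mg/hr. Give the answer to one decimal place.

Concentration = 34 mg ÷ 250 mL = 0.136 mg/mL
Drug rate = 58.2 mL/hr × 0.136 mg/mL = 7.9152 mg/hr

7.9 mg/hr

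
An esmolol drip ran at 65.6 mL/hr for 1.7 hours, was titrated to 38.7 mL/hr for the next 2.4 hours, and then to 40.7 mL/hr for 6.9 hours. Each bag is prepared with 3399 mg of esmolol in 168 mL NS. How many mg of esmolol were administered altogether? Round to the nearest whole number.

9817 mg

Concentration = 3399 mg ÷ 168 mL = 20.23214 mg/mL
Stage 1: 65.6 mL/hr × 1.7 hr = 111.52 mL → 111.52 mL × 20.23214 mg/mL = 2256.289 mg
Stage 2: 38.7 mL/hr × 2.4 hr = 92.88 mL → 92.88 mL × 20.23214 mg/mL = 1879.161 mg
Stage 3: 40.7 mL/hr × 6.9 hr = 280.83 mL → 280.83 mL × 20.23214 mg/mL = 5681.793 mg
Total = 2256.289 + 1879.161 + 5681.793 = 9817.243 mg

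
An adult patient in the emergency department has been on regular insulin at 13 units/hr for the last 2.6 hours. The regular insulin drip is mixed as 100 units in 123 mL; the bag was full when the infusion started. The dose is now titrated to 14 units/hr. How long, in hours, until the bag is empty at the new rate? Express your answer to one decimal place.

4.7 hours

Initial rate:
Concentration = 100 units ÷ 123 mL = 0.8130081 units/mL
Rate = 13 units/hr ÷ 0.8130081 units/mL = 15.99 mL/hr
Volume infused so far = 15.99 mL/hr × 2.6 hr = 41.574 mL
Volume remaining = 123 − 41.574 = 81.426 mL
New rate:
Rate = 14 units/hr ÷ 0.8130081 units/mL = 17.22 mL/hr
Time remaining = 81.426 mL ÷ 17.22 mL/hr = 4.728571 hr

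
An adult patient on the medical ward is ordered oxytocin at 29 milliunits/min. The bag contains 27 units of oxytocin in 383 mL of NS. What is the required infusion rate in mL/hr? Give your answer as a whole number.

25 mL/hr

29 milliunits/min × 60 min/hr = 1740 milliunits/hr
Concentration = 27 units ÷ 383 mL = 0.07049608 units/mL = 70.49608 milliunits/mL
Rate = 1740 milliunits/hr ÷ 70.49608 milliunits/mL = 24.68222 mL/hr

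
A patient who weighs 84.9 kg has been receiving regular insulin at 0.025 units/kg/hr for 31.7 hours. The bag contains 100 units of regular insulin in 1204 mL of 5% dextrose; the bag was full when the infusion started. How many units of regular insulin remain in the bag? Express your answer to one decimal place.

32.7 units

Dose = 0.025 units/kg/hr × 84.9 kg = 2.1225 units/hr
Concentration = 100 units ÷ 1204 mL = 0.08305648 units/mL
Rate = 2.1225 units/hr ÷ 0.08305648 units/mL = 25.5549 mL/hr
Volume infused = 25.5549 mL/hr × 31.7 hr = 810.0903 mL
Volume remaining = 1204 − 810.0903 = 393.9097 mL
Drug remaining = 393.9097 mL × 0.08305648 units/mL = 32.71675 units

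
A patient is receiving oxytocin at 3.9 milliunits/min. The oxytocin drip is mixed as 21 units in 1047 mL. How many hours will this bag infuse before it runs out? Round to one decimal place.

89.7 hours

3.9 milliunits/min × 60 min/hr = 234 milliunits/hr
Concentration = 21 units ÷ 1047 mL = 0.02005731 units/mL = 20.05731 milliunits/mL
Rate = 234 milliunits/hr ÷ 20.05731 milliunits/mL = 11.66657 mL/hr
Duration = 1047 mL ÷ 11.66657 mL/hr = 89.74359 hr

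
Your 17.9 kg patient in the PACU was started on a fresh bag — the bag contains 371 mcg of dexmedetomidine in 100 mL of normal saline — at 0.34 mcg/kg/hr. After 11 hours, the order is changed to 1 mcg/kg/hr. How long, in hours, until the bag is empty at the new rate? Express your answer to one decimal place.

Initial rate:
Dose = 0.34 mcg/kg/hr × 17.9 kg = 6.086 mcg/hr
Concentration = 371 mcg ÷ 100 mL = 3.71 mcg/mL
Rate = 6.086 mcg/hr ÷ 3.71 mcg/mL = 1.640431 mL/hr
Volume infused so far = 1.640431 mL/hr × 11 hr = 18.04474 mL
Volume remaining = 100 − 18.04474 = 81.95526 mL
New rate:
Dose = 1 mcg/kg/hr × 17.9 kg = 17.9 mcg/hr
Rate = 17.9 mcg/hr ÷ 3.71 mcg/mL = 4.824798 mL/hr
Time remaining = 81.95526 mL ÷ 4.824798 mL/hr = 16.98626 hr

17.0 hours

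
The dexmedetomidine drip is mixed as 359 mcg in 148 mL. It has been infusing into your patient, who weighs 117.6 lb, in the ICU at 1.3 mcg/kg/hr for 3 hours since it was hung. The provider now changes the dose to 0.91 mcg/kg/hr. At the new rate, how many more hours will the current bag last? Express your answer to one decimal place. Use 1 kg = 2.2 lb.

3.1 hours

Initial rate:
Weight = 117.6 lb ÷ 2.2 lb/kg = 53.45455 kg
Dose = 1.3 mcg/kg/hr × 53.45455 kg = 69.49091 mcg/hr
Concentration = 359 mcg ÷ 148 mL = 2.425676 mcg/mL
Rate = 69.49091 mcg/hr ÷ 2.425676 mcg/mL = 28.64806 mL/hr
Volume infused so far = 28.64806 mL/hr × 3 hr = 85.94419 mL
Volume remaining = 148 − 85.94419 = 62.05581 mL
New rate:
Dose = 0.91 mcg/kg/hr × 53.45455 kg = 48.64364 mcg/hr
Rate = 48.64364 mcg/hr ÷ 2.425676 mcg/mL = 20.05364 mL/hr
Time remaining = 62.05581 mL ÷ 20.05364 mL/hr = 3.094491 hr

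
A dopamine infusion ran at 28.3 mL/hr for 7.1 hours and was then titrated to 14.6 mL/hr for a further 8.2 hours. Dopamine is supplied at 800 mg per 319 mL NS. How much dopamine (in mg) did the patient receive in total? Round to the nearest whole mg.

804 mg

Concentration = 800 mg ÷ 319 mL = 2.507837 mg/mL
Stage 1: 28.3 mL/hr × 7.1 hr = 200.93 mL → 200.93 mL × 2.507837 mg/mL = 503.8997 mg
Stage 2: 14.6 mL/hr × 8.2 hr = 119.72 mL → 119.72 mL × 2.507837 mg/mL = 300.2382 mg
Total = 503.8997 + 300.2382 = 804.1379 mg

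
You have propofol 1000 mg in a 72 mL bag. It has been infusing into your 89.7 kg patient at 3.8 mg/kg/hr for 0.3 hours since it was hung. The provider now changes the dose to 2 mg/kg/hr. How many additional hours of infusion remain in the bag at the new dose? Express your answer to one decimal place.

5.0 hours

Initial rate:
Dose = 3.8 mg/kg/hr × 89.7 kg = 340.86 mg/hr
Concentration = 1000 mg ÷ 72 mL = 13.88889 mg/mL
Rate = 340.86 mg/hr ÷ 13.88889 mg/mL = 24.54192 mL/hr
Volume infused so far = 24.54192 mL/hr × 0.3 hr = 7.362576 mL
Volume remaining = 72 − 7.362576 = 64.63742 mL
New rate:
Dose = 2 mg/kg/hr × 89.7 kg = 179.4 mg/hr
Rate = 179.4 mg/hr ÷ 13.88889 mg/mL = 12.9168 mL/hr
Time remaining = 64.63742 mL ÷ 12.9168 mL/hr = 5.004136 hr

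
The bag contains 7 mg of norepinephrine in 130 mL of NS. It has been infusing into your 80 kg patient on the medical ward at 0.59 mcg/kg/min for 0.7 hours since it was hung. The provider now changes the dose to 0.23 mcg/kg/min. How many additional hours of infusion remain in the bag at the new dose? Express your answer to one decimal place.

4.5 hours

Initial rate:
Dose = 0.59 mcg/kg/min × 80 kg = 47.2 mcg/min
47.2 mcg/min × 60 min/hr = 2832 mcg/hr
Concentration = 7 mg ÷ 130 mL = 0.05384615 mg/mL = 53.84615 mcg/mL
Rate = 2832 mcg/hr ÷ 53.84615 mcg/mL = 52.59429 mL/hr
Volume infused so far = 52.59429 mL/hr × 0.7 hr = 36.816 mL
Volume remaining = 130 − 36.816 = 93.184 mL
New rate:
Dose = 0.23 mcg/kg/min × 80 kg = 18.4 mcg/min
18.4 mcg/min × 60 min/hr = 1104 mcg/hr
Rate = 1104 mcg/hr ÷ 53.84615 mcg/mL = 20.50286 mL/hr
Time remaining = 93.184 mL ÷ 20.50286 mL/hr = 4.544928 hr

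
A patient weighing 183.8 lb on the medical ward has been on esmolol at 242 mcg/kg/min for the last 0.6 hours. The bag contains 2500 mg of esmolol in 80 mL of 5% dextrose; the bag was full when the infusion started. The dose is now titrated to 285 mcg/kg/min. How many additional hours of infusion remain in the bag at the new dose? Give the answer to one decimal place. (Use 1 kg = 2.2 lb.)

Initial rate:
Weight = 183.8 lb ÷ 2.2 lb/kg = 83.54545 kg
Dose = 242 mcg/kg/min × 83.54545 kg = 20218 mcg/min
20218 mcg/min × 60 min/hr = 1213080 mcg/hr
Concentration = 2500 mg ÷ 80 mL = 31.25 mg/mL = 31250 mcg/mL
Rate = 1213080 mcg/hr ÷ 31250 mcg/mL = 38.81856 mL/hr
Volume infused so far = 38.81856 mL/hr × 0.6 hr = 23.29114 mL
Volume remaining = 80 − 23.29114 = 56.70886 mL
New rate:
Dose = 285 mcg/kg/min × 83.54545 kg = 23810.45 mcg/min
23810.45 mcg/min × 60 min/hr = 1428627 mcg/hr
Rate = 1428627 mcg/hr ÷ 31250 mcg/mL = 45.71607 mL/hr
Time remaining = 56.70886 mL ÷ 45.71607 mL/hr = 1.240458 hr

1.2 hours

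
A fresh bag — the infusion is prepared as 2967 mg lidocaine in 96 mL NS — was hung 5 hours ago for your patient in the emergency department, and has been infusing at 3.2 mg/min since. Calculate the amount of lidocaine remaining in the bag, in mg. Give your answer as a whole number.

2007 mg

3.2 mg/min × 60 min/hr = 192 mg/hr
Concentration = 2967 mg ÷ 96 mL = 30.90625 mg/mL
Rate = 192 mg/hr ÷ 30.90625 mg/mL = 6.212336 mL/hr
Volume infused = 6.212336 mL/hr × 5 hr = 31.06168 mL
Volume remaining = 96 − 31.06168 = 64.93832 mL
Drug remaining = 64.93832 mL × 30.90625 mg/mL = 2007 mg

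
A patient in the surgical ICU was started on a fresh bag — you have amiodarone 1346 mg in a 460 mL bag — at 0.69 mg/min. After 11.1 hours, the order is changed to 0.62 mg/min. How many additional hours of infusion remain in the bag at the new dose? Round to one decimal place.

Initial rate:
0.69 mg/min × 60 min/hr = 41.4 mg/hr
Concentration = 1346 mg ÷ 460 mL = 2.926087 mg/mL
Rate = 41.4 mg/hr ÷ 2.926087 mg/mL = 14.14859 mL/hr
Volume infused so far = 14.14859 mL/hr × 11.1 hr = 157.0493 mL
Volume remaining = 460 − 157.0493 = 302.9507 mL
New rate:
0.62 mg/min × 60 min/hr = 37.2 mg/hr
Rate = 37.2 mg/hr ÷ 2.926087 mg/mL = 12.71322 mL/hr
Time remaining = 302.9507 mL ÷ 12.71322 mL/hr = 23.82957 hr

23.8 hours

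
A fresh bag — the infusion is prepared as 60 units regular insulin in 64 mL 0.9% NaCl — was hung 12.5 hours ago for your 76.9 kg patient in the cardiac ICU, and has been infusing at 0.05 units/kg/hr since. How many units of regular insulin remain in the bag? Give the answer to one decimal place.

11.9 units

Dose = 0.05 units/kg/hr × 76.9 kg = 3.845 units/hr
Concentration = 60 units ÷ 64 mL = 0.9375 units/mL
Rate = 3.845 units/hr ÷ 0.9375 units/mL = 4.101333 mL/hr
Volume infused = 4.101333 mL/hr × 12.5 hr = 51.26667 mL
Volume remaining = 64 − 51.26667 = 12.73333 mL
Drug remaining = 12.73333 mL × 0.9375 units/mL = 11.9375 units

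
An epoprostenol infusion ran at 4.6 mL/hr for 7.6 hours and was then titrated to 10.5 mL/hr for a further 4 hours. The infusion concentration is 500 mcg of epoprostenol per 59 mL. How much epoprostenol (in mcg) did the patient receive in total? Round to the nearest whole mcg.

652 mcg

Concentration = 500 mcg ÷ 59 mL = 8.474576 mcg/mL
Stage 1: 4.6 mL/hr × 7.6 hr = 34.96 mL → 34.96 mL × 8.474576 mcg/mL = 296.2712 mcg
Stage 2: 10.5 mL/hr × 4 hr = 42 mL → 42 mL × 8.474576 mcg/mL = 355.9322 mcg
Total = 296.2712 + 355.9322 = 652.2034 mcg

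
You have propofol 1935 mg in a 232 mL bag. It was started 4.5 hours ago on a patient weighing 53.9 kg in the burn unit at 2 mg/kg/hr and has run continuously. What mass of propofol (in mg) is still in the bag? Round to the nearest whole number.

Dose = 2 mg/kg/hr × 53.9 kg = 107.8 mg/hr
Concentration = 1935 mg ÷ 232 mL = 8.340517 mg/mL
Rate = 107.8 mg/hr ÷ 8.340517 mg/mL = 12.92486 mL/hr
Volume infused = 12.92486 mL/hr × 4.5 hr = 58.16186 mL
Volume remaining = 232 − 58.16186 = 173.8381 mL
Drug remaining = 173.8381 mL × 8.340517 mg/mL = 1449.9 mg

1450 mg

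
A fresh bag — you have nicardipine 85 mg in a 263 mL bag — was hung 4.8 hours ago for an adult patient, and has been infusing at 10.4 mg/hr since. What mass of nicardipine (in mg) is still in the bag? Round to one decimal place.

35.1 mg

Concentration = 85 mg ÷ 263 mL = 0.3231939 mg/mL
Rate = 10.4 mg/hr ÷ 0.3231939 mg/mL = 32.17882 mL/hr
Volume infused = 32.17882 mL/hr × 4.8 hr = 154.4584 mL
Volume remaining = 263 − 154.4584 = 108.5416 mL
Drug remaining = 108.5416 mL × 0.3231939 mg/mL = 35.08 mg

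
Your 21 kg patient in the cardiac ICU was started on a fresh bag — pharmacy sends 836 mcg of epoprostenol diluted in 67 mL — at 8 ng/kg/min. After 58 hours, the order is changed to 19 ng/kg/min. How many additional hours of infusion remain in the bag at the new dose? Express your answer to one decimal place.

10.5 hours

Initial rate:
Dose = 8 ng/kg/min × 21 kg = 168 ng/min
168 ng/min × 60 min/hr = 10080 ng/hr
Concentration = 836 mcg ÷ 67 mL = 12.47761 mcg/mL = 12477.61 ng/mL
Rate = 10080 ng/hr ÷ 12477.61 ng/mL = 0.8078469 mL/hr
Volume infused so far = 0.8078469 mL/hr × 58 hr = 46.85512 mL
Volume remaining = 67 − 46.85512 = 20.14488 mL
New rate:
Dose = 19 ng/kg/min × 21 kg = 399 ng/min
399 ng/min × 60 min/hr = 23940 ng/hr
Rate = 23940 ng/hr ÷ 12477.61 ng/mL = 1.918636 mL/hr
Time remaining = 20.14488 mL ÷ 1.918636 mL/hr = 10.49958 hr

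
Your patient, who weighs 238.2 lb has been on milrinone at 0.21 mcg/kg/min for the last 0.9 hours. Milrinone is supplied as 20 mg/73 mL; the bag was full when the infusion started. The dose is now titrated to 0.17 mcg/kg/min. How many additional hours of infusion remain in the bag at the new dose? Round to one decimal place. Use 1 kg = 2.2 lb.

17.0 hours

Initial rate:
Weight = 238.2 lb ÷ 2.2 lb/kg = 108.2727 kg
Dose = 0.21 mcg/kg/min × 108.2727 kg = 22.73727 mcg/min
22.73727 mcg/min × 60 min/hr = 1364.236 mcg/hr
Concentration = 20 mg ÷ 73 mL = 0.2739726 mg/mL = 273.9726 mcg/mL
Rate = 1364.236 mcg/hr ÷ 273.9726 mcg/mL = 4.979463 mL/hr
Volume infused so far = 4.979463 mL/hr × 0.9 hr = 4.481516 mL
Volume remaining = 73 − 4.481516 = 68.51848 mL
New rate:
Dose = 0.17 mcg/kg/min × 108.2727 kg = 18.40636 mcg/min
18.40636 mcg/min × 60 min/hr = 1104.382 mcg/hr
Rate = 1104.382 mcg/hr ÷ 273.9726 mcg/mL = 4.030994 mL/hr
Time remaining = 68.51848 mL ÷ 4.030994 mL/hr = 16.99791 hr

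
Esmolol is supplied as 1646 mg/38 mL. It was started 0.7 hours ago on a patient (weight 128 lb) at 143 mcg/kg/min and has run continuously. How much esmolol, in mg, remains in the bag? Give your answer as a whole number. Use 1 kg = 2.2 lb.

1297 mg

Weight = 128 lb ÷ 2.2 lb/kg = 58.18182 kg
Dose = 143 mcg/kg/min × 58.18182 kg = 8320 mcg/min
8320 mcg/min × 60 min/hr = 499200 mcg/hr
Concentration = 1646 mg ÷ 38 mL = 43.31579 mg/mL = 43315.79 mcg/mL
Rate = 499200 mcg/hr ÷ 43315.79 mcg/mL = 11.52467 mL/hr
Volume infused = 11.52467 mL/hr × 0.7 hr = 8.067266 mL
Volume remaining = 38 − 8.067266 = 29.93273 mL
Drug remaining = 29.93273 mL × 43315.79 mcg/mL = 1296560 mcg = 1296.56 mg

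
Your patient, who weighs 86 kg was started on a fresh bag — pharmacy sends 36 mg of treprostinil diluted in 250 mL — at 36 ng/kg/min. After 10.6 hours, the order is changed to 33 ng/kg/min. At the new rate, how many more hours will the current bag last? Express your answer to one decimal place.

199.9 hours

Initial rate:
Dose = 36 ng/kg/min × 86 kg = 3096 ng/min
3096 ng/min × 60 min/hr = 185760 ng/hr
Concentration = 36 mg ÷ 250 mL = 0.144 mg/mL = 144000 ng/mL
Rate = 185760 ng/hr ÷ 144000 ng/mL = 1.29 mL/hr
Volume infused so far = 1.29 mL/hr × 10.6 hr = 13.674 mL
Volume remaining = 250 − 13.674 = 236.326 mL
New rate:
Dose = 33 ng/kg/min × 86 kg = 2838 ng/min
2838 ng/min × 60 min/hr = 170280 ng/hr
Rate = 170280 ng/hr ÷ 144000 ng/mL = 1.1825 mL/hr
Time remaining = 236.326 mL ÷ 1.1825 mL/hr = 199.8529 hr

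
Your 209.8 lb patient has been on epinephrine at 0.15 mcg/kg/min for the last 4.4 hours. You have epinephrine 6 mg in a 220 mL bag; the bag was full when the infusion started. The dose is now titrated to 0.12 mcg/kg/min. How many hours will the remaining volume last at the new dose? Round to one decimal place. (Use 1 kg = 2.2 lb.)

3.2 hours

Initial rate:
Weight = 209.8 lb ÷ 2.2 lb/kg = 95.36364 kg
Dose = 0.15 mcg/kg/min × 95.36364 kg = 14.30455 mcg/min
14.30455 mcg/min × 60 min/hr = 858.2727 mcg/hr
Concentration = 6 mg ÷ 220 mL = 0.02727273 mg/mL = 27.27273 mcg/mL
Rate = 858.2727 mcg/hr ÷ 27.27273 mcg/mL = 31.47 mL/hr
Volume infused so far = 31.47 mL/hr × 4.4 hr = 138.468 mL
Volume remaining = 220 − 138.468 = 81.532 mL
New rate:
Dose = 0.12 mcg/kg/min × 95.36364 kg = 11.44364 mcg/min
11.44364 mcg/min × 60 min/hr = 686.6182 mcg/hr
Rate = 686.6182 mcg/hr ÷ 27.27273 mcg/mL = 25.176 mL/hr
Time remaining = 81.532 mL ÷ 25.176 mL/hr = 3.238481 hr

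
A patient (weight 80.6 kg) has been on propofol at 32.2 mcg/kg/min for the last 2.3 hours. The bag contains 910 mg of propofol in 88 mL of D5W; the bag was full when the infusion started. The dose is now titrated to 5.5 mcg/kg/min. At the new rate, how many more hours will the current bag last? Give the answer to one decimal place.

20.7 hours

Initial rate:
Dose = 32.2 mcg/kg/min × 80.6 kg = 2595.32 mcg/min
2595.32 mcg/min × 60 min/hr = 155719.2 mcg/hr
Concentration = 910 mg ÷ 88 mL = 10.34091 mg/mL = 10340.91 mcg/mL
Rate = 155719.2 mcg/hr ÷ 10340.91 mcg/mL = 15.05856 mL/hr
Volume infused so far = 15.05856 mL/hr × 2.3 hr = 34.63469 mL
Volume remaining = 88 − 34.63469 = 53.36531 mL
New rate:
Dose = 5.5 mcg/kg/min × 80.6 kg = 443.3 mcg/min
443.3 mcg/min × 60 min/hr = 26598 mcg/hr
Rate = 26598 mcg/hr ÷ 10340.91 mcg/mL = 2.572114 mL/hr
Time remaining = 53.36531 mL ÷ 2.572114 mL/hr = 20.74764 hr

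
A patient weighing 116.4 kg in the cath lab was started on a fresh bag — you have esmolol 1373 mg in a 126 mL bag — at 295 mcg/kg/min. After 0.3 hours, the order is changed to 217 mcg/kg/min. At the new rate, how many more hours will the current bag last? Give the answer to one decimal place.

0.5 hours

Initial rate:
Dose = 295 mcg/kg/min × 116.4 kg = 34338 mcg/min
34338 mcg/min × 60 min/hr = 2060280 mcg/hr
Concentration = 1373 mg ÷ 126 mL = 10.89683 mg/mL = 10896.83 mcg/mL
Rate = 2060280 mcg/hr ÷ 10896.83 mcg/mL = 189.0716 mL/hr
Volume infused so far = 189.0716 mL/hr × 0.3 hr = 56.72147 mL
Volume remaining = 126 − 56.72147 = 69.27853 mL
New rate:
Dose = 217 mcg/kg/min × 116.4 kg = 25258.8 mcg/min
25258.8 mcg/min × 60 min/hr = 1515528 mcg/hr
Rate = 1515528 mcg/hr ÷ 10896.83 mcg/mL = 139.0798 mL/hr
Time remaining = 69.27853 mL ÷ 139.0798 mL/hr = 0.4981208 hr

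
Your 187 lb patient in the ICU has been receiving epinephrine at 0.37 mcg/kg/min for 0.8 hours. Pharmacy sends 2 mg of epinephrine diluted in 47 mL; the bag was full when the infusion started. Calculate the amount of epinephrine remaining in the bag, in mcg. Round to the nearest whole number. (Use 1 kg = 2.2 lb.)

Weight = 187 lb ÷ 2.2 lb/kg = 85 kg
Dose = 0.37 mcg/kg/min × 85 kg = 31.45 mcg/min
31.45 mcg/min × 60 min/hr = 1887 mcg/hr
Concentration = 2 mg ÷ 47 mL = 0.04255319 mg/mL = 42.55319 mcg/mL
Rate = 1887 mcg/hr ÷ 42.55319 mcg/mL = 44.3445 mL/hr
Volume infused = 44.3445 mL/hr × 0.8 hr = 35.4756 mL
Volume remaining = 47 − 35.4756 = 11.5244 mL
Drug remaining = 11.5244 mL × 42.55319 mcg/mL = 490.4 mcg

490 mcg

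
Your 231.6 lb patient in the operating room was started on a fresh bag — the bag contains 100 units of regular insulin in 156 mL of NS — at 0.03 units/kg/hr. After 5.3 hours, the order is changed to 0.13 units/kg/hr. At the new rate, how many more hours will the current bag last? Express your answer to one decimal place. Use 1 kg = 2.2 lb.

Initial rate:
Weight = 231.6 lb ÷ 2.2 lb/kg = 105.2727 kg
Dose = 0.03 units/kg/hr × 105.2727 kg = 3.158182 units/hr
Concentration = 100 units ÷ 156 mL = 0.6410256 units/mL
Rate = 3.158182 units/hr ÷ 0.6410256 units/mL = 4.926764 mL/hr
Volume infused so far = 4.926764 mL/hr × 5.3 hr = 26.11185 mL
Volume remaining = 156 − 26.11185 = 129.8882 mL
New rate:
Dose = 0.13 units/kg/hr × 105.2727 kg = 13.68545 units/hr
Rate = 13.68545 units/hr ÷ 0.6410256 units/mL = 21.34931 mL/hr
Time remaining = 129.8882 mL ÷ 21.34931 mL/hr = 6.083951 hr

6.1 hours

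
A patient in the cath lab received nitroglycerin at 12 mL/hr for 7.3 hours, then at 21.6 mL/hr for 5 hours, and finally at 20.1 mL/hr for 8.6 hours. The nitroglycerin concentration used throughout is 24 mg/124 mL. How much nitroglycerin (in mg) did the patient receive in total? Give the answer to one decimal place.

Concentration = 24 mg ÷ 124 mL = 0.1935484 mg/mL
Stage 1: 12 mL/hr × 7.3 hr = 87.6 mL → 87.6 mL × 0.1935484 mg/mL = 16.95484 mg
Stage 2: 21.6 mL/hr × 5 hr = 108 mL → 108 mL × 0.1935484 mg/mL = 20.90323 mg
Stage 3: 20.1 mL/hr × 8.6 hr = 172.86 mL → 172.86 mL × 0.1935484 mg/mL = 33.45677 mg
Total = 16.95484 + 20.90323 + 33.45677 = 71.31484 mg

71.3 mg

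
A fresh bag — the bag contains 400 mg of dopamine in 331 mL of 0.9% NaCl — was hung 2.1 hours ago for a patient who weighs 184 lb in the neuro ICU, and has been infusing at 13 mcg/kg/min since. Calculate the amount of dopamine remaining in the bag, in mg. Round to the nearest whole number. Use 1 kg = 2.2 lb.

263 mg

Weight = 184 lb ÷ 2.2 lb/kg = 83.63636 kg
Dose = 13 mcg/kg/min × 83.63636 kg = 1087.273 mcg/min
1087.273 mcg/min × 60 min/hr = 65236.36 mcg/hr
Concentration = 400 mg ÷ 331 mL = 1.208459 mg/mL = 1208.459 mcg/mL
Rate = 65236.36 mcg/hr ÷ 1208.459 mcg/mL = 53.98309 mL/hr
Volume infused = 53.98309 mL/hr × 2.1 hr = 113.3645 mL
Volume remaining = 331 − 113.3645 = 217.6355 mL
Drug remaining = 217.6355 mL × 1208.459 mcg/mL = 263003.6 mcg = 263.0036 mg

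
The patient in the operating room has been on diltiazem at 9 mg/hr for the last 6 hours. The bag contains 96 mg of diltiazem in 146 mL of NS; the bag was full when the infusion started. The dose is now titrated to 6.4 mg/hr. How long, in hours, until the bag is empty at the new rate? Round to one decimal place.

6.6 hours

Initial rate:
Concentration = 96 mg ÷ 146 mL = 0.6575342 mg/mL
Rate = 9 mg/hr ÷ 0.6575342 mg/mL = 13.6875 mL/hr
Volume infused so far = 13.6875 mL/hr × 6 hr = 82.125 mL
Volume remaining = 146 − 82.125 = 63.875 mL
New rate:
Rate = 6.4 mg/hr ÷ 0.6575342 mg/mL = 9.733333 mL/hr
Time remaining = 63.875 mL ÷ 9.733333 mL/hr = 6.5625 hr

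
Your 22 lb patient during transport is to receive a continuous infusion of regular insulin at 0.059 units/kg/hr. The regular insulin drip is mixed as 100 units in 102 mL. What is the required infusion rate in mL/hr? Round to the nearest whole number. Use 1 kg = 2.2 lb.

1 mL/hr

Weight = 22 lb ÷ 2.2 lb/kg = 10 kg
Dose = 0.059 units/kg/hr × 10 kg = 0.59 units/hr
Concentration = 100 units ÷ 102 mL = 0.9803922 units/mL
Rate = 0.59 units/hr ÷ 0.9803922 units/mL = 0.6018 mL/hr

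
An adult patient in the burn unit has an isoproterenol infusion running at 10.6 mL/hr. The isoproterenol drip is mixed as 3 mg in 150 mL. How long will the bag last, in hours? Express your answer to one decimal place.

Duration = 150 mL ÷ 10.6 mL/hr = 14.15094 hr

14.2 hours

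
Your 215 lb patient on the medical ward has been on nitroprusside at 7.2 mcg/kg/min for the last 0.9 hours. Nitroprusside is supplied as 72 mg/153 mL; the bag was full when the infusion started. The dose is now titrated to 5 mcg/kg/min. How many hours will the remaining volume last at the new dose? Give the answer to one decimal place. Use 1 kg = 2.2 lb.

Initial rate:
Weight = 215 lb ÷ 2.2 lb/kg = 97.72727 kg
Dose = 7.2 mcg/kg/min × 97.72727 kg = 703.6364 mcg/min
703.6364 mcg/min × 60 min/hr = 42218.18 mcg/hr
Concentration = 72 mg ÷ 153 mL = 0.4705882 mg/mL = 470.5882 mcg/mL
Rate = 42218.18 mcg/hr ÷ 470.5882 mcg/mL = 89.71364 mL/hr
Volume infused so far = 89.71364 mL/hr × 0.9 hr = 80.74227 mL
Volume remaining = 153 − 80.74227 = 72.25773 mL
New rate:
Dose = 5 mcg/kg/min × 97.72727 kg = 488.6364 mcg/min
488.6364 mcg/min × 60 min/hr = 29318.18 mcg/hr
Rate = 29318.18 mcg/hr ÷ 470.5882 mcg/mL = 62.30114 mL/hr
Time remaining = 72.25773 mL ÷ 62.30114 mL/hr = 1.159814 hr

1.2 hours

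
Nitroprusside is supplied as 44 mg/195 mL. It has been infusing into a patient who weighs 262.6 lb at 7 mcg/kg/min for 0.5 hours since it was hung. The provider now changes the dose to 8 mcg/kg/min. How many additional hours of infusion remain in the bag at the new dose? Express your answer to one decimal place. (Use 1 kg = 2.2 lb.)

0.3 hours

Initial rate:
Weight = 262.6 lb ÷ 2.2 lb/kg = 119.3636 kg
Dose = 7 mcg/kg/min × 119.3636 kg = 835.5455 mcg/min
835.5455 mcg/min × 60 min/hr = 50132.73 mcg/hr
Concentration = 44 mg ÷ 195 mL = 0.225641 mg/mL = 225.641 mcg/mL
Rate = 50132.73 mcg/hr ÷ 225.641 mcg/mL = 222.1791 mL/hr
Volume infused so far = 222.1791 mL/hr × 0.5 hr = 111.0896 mL
Volume remaining = 195 − 111.0896 = 83.91043 mL
New rate:
Dose = 8 mcg/kg/min × 119.3636 kg = 954.9091 mcg/min
954.9091 mcg/min × 60 min/hr = 57294.55 mcg/hr
Rate = 57294.55 mcg/hr ÷ 225.641 mcg/mL = 253.919 mL/hr
Time remaining = 83.91043 mL ÷ 253.919 mL/hr = 0.3304614 hr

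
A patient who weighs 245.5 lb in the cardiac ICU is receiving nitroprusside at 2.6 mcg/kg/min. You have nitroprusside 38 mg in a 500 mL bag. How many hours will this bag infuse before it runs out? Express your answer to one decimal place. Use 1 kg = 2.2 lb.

Weight = 245.5 lb ÷ 2.2 lb/kg = 111.5909 kg
Dose = 2.6 mcg/kg/min × 111.5909 kg = 290.1364 mcg/min
290.1364 mcg/min × 60 min/hr = 17408.18 mcg/hr
Concentration = 38 mg ÷ 500 mL = 0.076 mg/mL = 76 mcg/mL
Rate = 17408.18 mcg/hr ÷ 76 mcg/mL = 229.055 mL/hr
Duration = 500 mL ÷ 229.055 mL/hr = 2.182882 hr

2.2 hours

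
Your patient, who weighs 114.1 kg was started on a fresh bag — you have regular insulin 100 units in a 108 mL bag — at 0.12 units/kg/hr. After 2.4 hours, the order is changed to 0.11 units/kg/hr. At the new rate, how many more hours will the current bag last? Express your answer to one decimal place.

5.3 hours

Initial rate:
Dose = 0.12 units/kg/hr × 114.1 kg = 13.692 units/hr
Concentration = 100 units ÷ 108 mL = 0.9259259 units/mL
Rate = 13.692 units/hr ÷ 0.9259259 units/mL = 14.78736 mL/hr
Volume infused so far = 14.78736 mL/hr × 2.4 hr = 35.48966 mL
Volume remaining = 108 − 35.48966 = 72.51034 mL
New rate:
Dose = 0.11 units/kg/hr × 114.1 kg = 12.551 units/hr
Rate = 12.551 units/hr ÷ 0.9259259 units/mL = 13.55508 mL/hr
Time remaining = 72.51034 mL ÷ 13.55508 mL/hr = 5.349311 hr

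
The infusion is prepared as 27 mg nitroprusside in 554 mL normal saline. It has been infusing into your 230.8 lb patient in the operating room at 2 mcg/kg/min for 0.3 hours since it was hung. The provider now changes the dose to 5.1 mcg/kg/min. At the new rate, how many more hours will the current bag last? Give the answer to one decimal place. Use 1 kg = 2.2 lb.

Initial rate:
Weight = 230.8 lb ÷ 2.2 lb/kg = 104.9091 kg
Dose = 2 mcg/kg/min × 104.9091 kg = 209.8182 mcg/min
209.8182 mcg/min × 60 min/hr = 12589.09 mcg/hr
Concentration = 27 mg ÷ 554 mL = 0.04873646 mg/mL = 48.73646 mcg/mL
Rate = 12589.09 mcg/hr ÷ 48.73646 mcg/mL = 258.3095 mL/hr
Volume infused so far = 258.3095 mL/hr × 0.3 hr = 77.49285 mL
Volume remaining = 554 − 77.49285 = 476.5072 mL
New rate:
Dose = 5.1 mcg/kg/min × 104.9091 kg = 535.0364 mcg/min
535.0364 mcg/min × 60 min/hr = 32102.18 mcg/hr
Rate = 32102.18 mcg/hr ÷ 48.73646 mcg/mL = 658.6892 mL/hr
Time remaining = 476.5072 mL ÷ 658.6892 mL/hr = 0.7234173 hr

0.7 hours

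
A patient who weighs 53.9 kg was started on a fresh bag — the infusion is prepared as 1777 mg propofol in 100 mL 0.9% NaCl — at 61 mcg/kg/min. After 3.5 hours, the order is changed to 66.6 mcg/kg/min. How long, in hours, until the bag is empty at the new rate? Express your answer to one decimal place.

5.0 hours

Initial rate:
Dose = 61 mcg/kg/min × 53.9 kg = 3287.9 mcg/min
3287.9 mcg/min × 60 min/hr = 197274 mcg/hr
Concentration = 1777 mg ÷ 100 mL = 17.77 mg/mL = 17770 mcg/mL
Rate = 197274 mcg/hr ÷ 17770 mcg/mL = 11.10152 mL/hr
Volume infused so far = 11.10152 mL/hr × 3.5 hr = 38.85532 mL
Volume remaining = 100 − 38.85532 = 61.14468 mL
New rate:
Dose = 66.6 mcg/kg/min × 53.9 kg = 3589.74 mcg/min
3589.74 mcg/min × 60 min/hr = 215384.4 mcg/hr
Rate = 215384.4 mcg/hr ÷ 17770 mcg/mL = 12.12068 mL/hr
Time remaining = 61.14468 mL ÷ 12.12068 mL/hr = 5.04466 hr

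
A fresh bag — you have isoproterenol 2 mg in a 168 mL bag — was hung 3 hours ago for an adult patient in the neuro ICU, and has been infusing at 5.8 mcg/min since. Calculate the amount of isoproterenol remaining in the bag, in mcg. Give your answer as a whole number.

956 mcg

5.8 mcg/min × 60 min/hr = 348 mcg/hr
Concentration = 2 mg ÷ 168 mL = 0.01190476 mg/mL = 11.90476 mcg/mL
Rate = 348 mcg/hr ÷ 11.90476 mcg/mL = 29.232 mL/hr
Volume infused = 29.232 mL/hr × 3 hr = 87.696 mL
Volume remaining = 168 − 87.696 = 80.304 mL
Drug remaining = 80.304 mL × 11.90476 mcg/mL = 956 mcg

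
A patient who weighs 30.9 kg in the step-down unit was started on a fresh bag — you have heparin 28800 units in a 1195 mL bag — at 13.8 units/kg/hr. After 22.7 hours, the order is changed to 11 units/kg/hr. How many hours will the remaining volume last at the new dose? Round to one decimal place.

56.3 hours

Initial rate:
Dose = 13.8 units/kg/hr × 30.9 kg = 426.42 units/hr
Concentration = 28800 units ÷ 1195 mL = 24.10042 units/mL
Rate = 426.42 units/hr ÷ 24.10042 units/mL = 17.69347 mL/hr
Volume infused so far = 17.69347 mL/hr × 22.7 hr = 401.6417 mL
Volume remaining = 1195 − 401.6417 = 793.3583 mL
New rate:
Dose = 11 units/kg/hr × 30.9 kg = 339.9 units/hr
Rate = 339.9 units/hr ÷ 24.10042 units/mL = 14.10349 mL/hr
Time remaining = 793.3583 mL ÷ 14.10349 mL/hr = 56.25262 hr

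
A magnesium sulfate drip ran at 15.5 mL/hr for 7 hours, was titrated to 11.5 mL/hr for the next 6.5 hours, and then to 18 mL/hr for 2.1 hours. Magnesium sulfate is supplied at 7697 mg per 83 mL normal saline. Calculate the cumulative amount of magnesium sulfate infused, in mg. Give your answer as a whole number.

20499 mg

Concentration = 7697 mg ÷ 83 mL = 92.73494 mg/mL
Stage 1: 15.5 mL/hr × 7 hr = 108.5 mL → 108.5 mL × 92.73494 mg/mL = 10061.74 mg
Stage 2: 11.5 mL/hr × 6.5 hr = 74.75 mL → 74.75 mL × 92.73494 mg/mL = 6931.937 mg
Stage 3: 18 mL/hr × 2.1 hr = 37.8 mL → 37.8 mL × 92.73494 mg/mL = 3505.381 mg
Total = 10061.74 + 6931.937 + 3505.381 = 20499.06 mg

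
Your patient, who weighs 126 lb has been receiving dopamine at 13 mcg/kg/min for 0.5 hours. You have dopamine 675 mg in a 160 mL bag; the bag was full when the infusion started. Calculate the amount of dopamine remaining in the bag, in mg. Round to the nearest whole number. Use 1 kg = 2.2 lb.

653 mg

Weight = 126 lb ÷ 2.2 lb/kg = 57.27273 kg
Dose = 13 mcg/kg/min × 57.27273 kg = 744.5455 mcg/min
744.5455 mcg/min × 60 min/hr = 44672.73 mcg/hr
Concentration = 675 mg ÷ 160 mL = 4.21875 mg/mL = 4218.75 mcg/mL
Rate = 44672.73 mcg/hr ÷ 4218.75 mcg/mL = 10.58909 mL/hr
Volume infused = 10.58909 mL/hr × 0.5 hr = 5.294545 mL
Volume remaining = 160 − 5.294545 = 154.7055 mL
Drug remaining = 154.7055 mL × 4218.75 mcg/mL = 652663.6 mcg = 652.6636 mg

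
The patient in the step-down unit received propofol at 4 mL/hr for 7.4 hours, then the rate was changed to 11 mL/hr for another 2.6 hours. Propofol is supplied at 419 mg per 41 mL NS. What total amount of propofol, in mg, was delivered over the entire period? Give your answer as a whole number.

595 mg

Concentration = 419 mg ÷ 41 mL = 10.21951 mg/mL
Stage 1: 4 mL/hr × 7.4 hr = 29.6 mL → 29.6 mL × 10.21951 mg/mL = 302.4976 mg
Stage 2: 11 mL/hr × 2.6 hr = 28.6 mL → 28.6 mL × 10.21951 mg/mL = 292.278 mg
Total = 302.4976 + 292.278 = 594.7756 mg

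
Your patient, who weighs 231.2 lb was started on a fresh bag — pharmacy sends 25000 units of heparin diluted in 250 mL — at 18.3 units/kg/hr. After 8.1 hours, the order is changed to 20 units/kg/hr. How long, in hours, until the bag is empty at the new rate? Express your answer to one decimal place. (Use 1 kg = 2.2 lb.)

4.5 hours

Initial rate:
Weight = 231.2 lb ÷ 2.2 lb/kg = 105.0909 kg
Dose = 18.3 units/kg/hr × 105.0909 kg = 1923.164 units/hr
Concentration = 25000 units ÷ 250 mL = 100 units/mL
Rate = 1923.164 units/hr ÷ 100 units/mL = 19.23164 mL/hr
Volume infused so far = 19.23164 mL/hr × 8.1 hr = 155.7763 mL
Volume remaining = 250 − 155.7763 = 94.22375 mL
New rate:
Dose = 20 units/kg/hr × 105.0909 kg = 2101.818 units/hr
Rate = 2101.818 units/hr ÷ 100 units/mL = 21.01818 mL/hr
Time remaining = 94.22375 mL ÷ 21.01818 mL/hr = 4.482964 hr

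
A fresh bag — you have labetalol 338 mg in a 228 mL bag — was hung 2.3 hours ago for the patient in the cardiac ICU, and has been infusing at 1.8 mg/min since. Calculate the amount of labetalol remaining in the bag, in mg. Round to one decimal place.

89.6 mg

1.8 mg/min × 60 min/hr = 108 mg/hr
Concentration = 338 mg ÷ 228 mL = 1.482456 mg/mL
Rate = 108 mg/hr ÷ 1.482456 mg/mL = 72.85207 mL/hr
Volume infused = 72.85207 mL/hr × 2.3 hr = 167.5598 mL
Volume remaining = 228 − 167.5598 = 60.44024 mL
Drug remaining = 60.44024 mL × 1.482456 mg/mL = 89.6 mg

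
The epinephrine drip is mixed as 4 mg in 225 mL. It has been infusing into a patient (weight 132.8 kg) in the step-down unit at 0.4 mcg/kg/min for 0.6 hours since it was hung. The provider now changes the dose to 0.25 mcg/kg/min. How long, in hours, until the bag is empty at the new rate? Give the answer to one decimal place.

Initial rate:
Dose = 0.4 mcg/kg/min × 132.8 kg = 53.12 mcg/min
53.12 mcg/min × 60 min/hr = 3187.2 mcg/hr
Concentration = 4 mg ÷ 225 mL = 0.01777778 mg/mL = 17.77778 mcg/mL
Rate = 3187.2 mcg/hr ÷ 17.77778 mcg/mL = 179.28 mL/hr
Volume infused so far = 179.28 mL/hr × 0.6 hr = 107.568 mL
Volume remaining = 225 − 107.568 = 117.432 mL
New rate:
Dose = 0.25 mcg/kg/min × 132.8 kg = 33.2 mcg/min
33.2 mcg/min × 60 min/hr = 1992 mcg/hr
Rate = 1992 mcg/hr ÷ 17.77778 mcg/mL = 112.05 mL/hr
Time remaining = 117.432 mL ÷ 112.05 mL/hr = 1.048032 hr

1.0 hours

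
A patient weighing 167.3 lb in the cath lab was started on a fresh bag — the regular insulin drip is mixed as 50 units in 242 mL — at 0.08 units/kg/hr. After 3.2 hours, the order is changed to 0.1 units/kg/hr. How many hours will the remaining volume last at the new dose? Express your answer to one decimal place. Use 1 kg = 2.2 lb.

4.0 hours

Initial rate:
Weight = 167.3 lb ÷ 2.2 lb/kg = 76.04545 kg
Dose = 0.08 units/kg/hr × 76.04545 kg = 6.083636 units/hr
Concentration = 50 units ÷ 242 mL = 0.2066116 units/mL
Rate = 6.083636 units/hr ÷ 0.2066116 units/mL = 29.4448 mL/hr
Volume infused so far = 29.4448 mL/hr × 3.2 hr = 94.22336 mL
Volume remaining = 242 − 94.22336 = 147.7766 mL
New rate:
Dose = 0.1 units/kg/hr × 76.04545 kg = 7.604545 units/hr
Rate = 7.604545 units/hr ÷ 0.2066116 units/mL = 36.806 mL/hr
Time remaining = 147.7766 mL ÷ 36.806 mL/hr = 4.015015 hr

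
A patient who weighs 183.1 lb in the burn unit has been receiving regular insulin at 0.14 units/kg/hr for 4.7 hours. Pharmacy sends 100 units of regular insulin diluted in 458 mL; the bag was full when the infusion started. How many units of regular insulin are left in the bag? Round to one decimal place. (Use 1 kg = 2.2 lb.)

Weight = 183.1 lb ÷ 2.2 lb/kg = 83.22727 kg
Dose = 0.14 units/kg/hr × 83.22727 kg = 11.65182 units/hr
Concentration = 100 units ÷ 458 mL = 0.2183406 units/mL
Rate = 11.65182 units/hr ÷ 0.2183406 units/mL = 53.36533 mL/hr
Volume infused = 53.36533 mL/hr × 4.7 hr = 250.817 mL
Volume remaining = 458 − 250.817 = 207.183 mL
Drug remaining = 207.183 mL × 0.2183406 units/mL = 45.23645 units

45.2 units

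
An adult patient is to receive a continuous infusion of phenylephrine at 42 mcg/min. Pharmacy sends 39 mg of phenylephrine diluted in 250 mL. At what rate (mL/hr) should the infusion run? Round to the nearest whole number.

42 mcg/min × 60 min/hr = 2520 mcg/hr
Concentration = 39 mg ÷ 250 mL = 0.156 mg/mL = 156 mcg/mL
Rate = 2520 mcg/hr ÷ 156 mcg/mL = 16.15385 mL/hr

16 mL/hr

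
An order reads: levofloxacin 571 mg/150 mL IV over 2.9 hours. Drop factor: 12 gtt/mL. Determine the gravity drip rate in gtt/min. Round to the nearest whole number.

150 mL ÷ (2.9 hr × 60 = 174 min) = 0.862069 mL/min
0.862069 mL/min × 12 gtt/mL = 10.34483 gtt/min

10 gtt/min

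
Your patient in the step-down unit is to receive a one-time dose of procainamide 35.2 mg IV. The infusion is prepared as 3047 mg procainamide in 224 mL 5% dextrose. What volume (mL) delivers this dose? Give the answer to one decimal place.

2.6 mL

Concentration = 3047 mg ÷ 224 mL = 13.60268 mg/mL
Volume = 35.2 mg ÷ 13.60268 mg/mL = 2.587726 mL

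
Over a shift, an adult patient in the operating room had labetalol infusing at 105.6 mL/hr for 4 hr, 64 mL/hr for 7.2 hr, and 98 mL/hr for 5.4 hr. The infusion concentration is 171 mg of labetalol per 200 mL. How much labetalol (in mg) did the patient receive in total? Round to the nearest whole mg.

1208 mg

Concentration = 171 mg ÷ 200 mL = 0.855 mg/mL
Stage 1: 105.6 mL/hr × 4 hr = 422.4 mL → 422.4 mL × 0.855 mg/mL = 361.152 mg
Stage 2: 64 mL/hr × 7.2 hr = 460.8 mL → 460.8 mL × 0.855 mg/mL = 393.984 mg
Stage 3: 98 mL/hr × 5.4 hr = 529.2 mL → 529.2 mL × 0.855 mg/mL = 452.466 mg
Total = 361.152 + 393.984 + 452.466 = 1207.602 mg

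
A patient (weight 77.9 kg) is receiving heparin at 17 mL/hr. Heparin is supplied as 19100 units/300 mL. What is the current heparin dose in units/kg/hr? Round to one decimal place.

Concentration = 19100 units ÷ 300 mL = 63.66667 units/mL
Drug rate = 17 mL/hr × 63.66667 units/mL = 1082.333 units/hr
1082.333 units/hr ÷ 77.9 kg = 13.89388 units/kg/hr

13.9 units/kg/hr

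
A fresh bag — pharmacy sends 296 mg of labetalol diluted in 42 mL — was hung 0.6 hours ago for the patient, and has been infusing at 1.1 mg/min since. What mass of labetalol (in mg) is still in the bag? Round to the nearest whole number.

256 mg

1.1 mg/min × 60 min/hr = 66 mg/hr
Concentration = 296 mg ÷ 42 mL = 7.047619 mg/mL
Rate = 66 mg/hr ÷ 7.047619 mg/mL = 9.364865 mL/hr
Volume infused = 9.364865 mL/hr × 0.6 hr = 5.618919 mL
Volume remaining = 42 − 5.618919 = 36.38108 mL
Drug remaining = 36.38108 mL × 7.047619 mg/mL = 256.4 mg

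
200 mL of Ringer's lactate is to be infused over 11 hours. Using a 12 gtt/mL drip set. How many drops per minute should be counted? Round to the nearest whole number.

4 gtt/min

200 mL ÷ (11 hr × 60 = 660 min) = 0.3030303 mL/min
0.3030303 mL/min × 12 gtt/mL = 3.636364 gtt/min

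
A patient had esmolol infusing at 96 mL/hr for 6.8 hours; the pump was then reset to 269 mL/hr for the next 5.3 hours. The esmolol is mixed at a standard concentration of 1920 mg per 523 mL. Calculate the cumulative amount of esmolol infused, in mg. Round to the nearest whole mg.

7630 mg

Concentration = 1920 mg ÷ 523 mL = 3.671128 mg/mL
Stage 1: 96 mL/hr × 6.8 hr = 652.8 mL → 652.8 mL × 3.671128 mg/mL = 2396.512 mg
Stage 2: 269 mL/hr × 5.3 hr = 1425.7 mL → 1425.7 mL × 3.671128 mg/mL = 5233.927 mg
Total = 2396.512 + 5233.927 = 7630.44 mg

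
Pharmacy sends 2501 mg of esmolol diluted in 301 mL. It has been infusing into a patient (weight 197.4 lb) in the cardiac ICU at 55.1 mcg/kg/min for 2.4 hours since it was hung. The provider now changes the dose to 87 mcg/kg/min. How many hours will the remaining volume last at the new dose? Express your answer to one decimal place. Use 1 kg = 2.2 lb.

3.8 hours

Initial rate:
Weight = 197.4 lb ÷ 2.2 lb/kg = 89.72727 kg
Dose = 55.1 mcg/kg/min × 89.72727 kg = 4943.973 mcg/min
4943.973 mcg/min × 60 min/hr = 296638.4 mcg/hr
Concentration = 2501 mg ÷ 301 mL = 8.30897 mg/mL = 8308.97 mcg/mL
Rate = 296638.4 mcg/hr ÷ 8308.97 mcg/mL = 35.70098 mL/hr
Volume infused so far = 35.70098 mL/hr × 2.4 hr = 85.68235 mL
Volume remaining = 301 − 85.68235 = 215.3177 mL
New rate:
Dose = 87 mcg/kg/min × 89.72727 kg = 7806.273 mcg/min
7806.273 mcg/min × 60 min/hr = 468376.4 mcg/hr
Rate = 468376.4 mcg/hr ÷ 8308.97 mcg/mL = 56.36997 mL/hr
Time remaining = 215.3177 mL ÷ 56.36997 mL/hr = 3.819723 hr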